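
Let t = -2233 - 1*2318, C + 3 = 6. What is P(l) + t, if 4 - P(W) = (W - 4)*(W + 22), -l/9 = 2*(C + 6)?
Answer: -27787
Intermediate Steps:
C = 3 (C = -3 + 6 = 3)
l = -162 (l = -18*(3 + 6) = -18*9 = -9*18 = -162)
P(W) = 4 - (-4 + W)*(22 + W) (P(W) = 4 - (W - 4)*(W + 22) = 4 - (-4 + W)*(22 + W))
t = -4551 (t = -2233 - 2318 = -4551)
P(l) + t = (92 - 1*(-162)² - 18*(-162)) - 4551 = (92 - 1*26244 + 2916) - 4551 = (92 - 26244 + 2916) - 4551 = -23236 - 4551 = -27787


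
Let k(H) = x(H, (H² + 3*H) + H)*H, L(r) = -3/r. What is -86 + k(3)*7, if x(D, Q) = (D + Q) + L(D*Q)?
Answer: 417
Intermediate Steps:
x(D, Q) = D + Q - 3/(D*Q) (x(D, Q) = (D + Q) - 3*1/(D*Q) = (D + Q) - 3/(D*Q) = D + Q - 3/(D*Q))
k(H) = H*(H² + 5*H - 3/(H*(H² + 4*H))) (k(H) = (H + ((H² + 3*H) + H) - 3/(H*((H² + 3*H) + H)))*H = (H + (H² + 4*H) - 3/(H*(H² + 4*H)))*H = (H² + 5*H - 3/(H*(H² + 4*H)))*H = H*(H² + 5*H - 3/(H*(H² + 4*H))))
-86 + k(3)*7 = -86 + ((-3 + 3³*(4 + 3)*(5 + 3))/(3*(4 + 3)))*7 = -86 + ((⅓)*(-3 + 27*7*8)/7)*7 = -86 + ((⅓)*(⅐)*(-3 + 1512))*7 = -86 + ((⅓)*(⅐)*1509)*7 = -86 + (503/7)*7 = -86 + 503 = 417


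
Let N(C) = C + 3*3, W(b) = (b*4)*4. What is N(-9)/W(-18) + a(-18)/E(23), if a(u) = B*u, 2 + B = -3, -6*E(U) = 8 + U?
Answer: -540/31 ≈ -17.419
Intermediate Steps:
E(U) = -4/3 - U/6 (E(U) = -(8 + U)/6 = -4/3 - U/6)
B = -5 (B = -2 - 3 = -5)
a(u) = -5*u
W(b) = 16*b (W(b) = (4*b)*4 = 16*b)
N(C) = 9 + C (N(C) = C + 9 = 9 + C)
N(-9)/W(-18) + a(-18)/E(23) = (9 - 9)/((16*(-18))) + (-5*(-18))/(-4/3 - ⅙*23) = 0/(-288) + 90/(-4/3 - 23/6) = 0*(-1/288) + 90/(-31/6) = 0 + 90*(-6/31) = 0 - 540/31 = -540/31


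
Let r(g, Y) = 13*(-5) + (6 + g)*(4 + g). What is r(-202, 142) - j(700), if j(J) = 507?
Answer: 38236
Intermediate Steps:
r(g, Y) = -65 + (4 + g)*(6 + g)
r(-202, 142) - j(700) = (-41 + (-202)² + 10*(-202)) - 1*507 = (-41 + 40804 - 2020) - 507 = 38743 - 507 = 38236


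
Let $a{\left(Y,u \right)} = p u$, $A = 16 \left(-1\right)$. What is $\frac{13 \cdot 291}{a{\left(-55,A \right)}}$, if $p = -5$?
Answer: $\frac{3783}{80} \approx 47.287$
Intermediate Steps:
$A = -16$
$a{\left(Y,u \right)} = - 5 u$
$\frac{13 \cdot 291}{a{\left(-55,A \right)}} = \frac{13 \cdot 291}{\left(-5\right) \left(-16\right)} = \frac{3783}{80}$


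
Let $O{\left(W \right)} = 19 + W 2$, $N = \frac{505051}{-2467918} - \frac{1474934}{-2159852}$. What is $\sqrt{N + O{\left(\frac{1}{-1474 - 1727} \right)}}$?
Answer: $\frac{\sqrt{88600585772224087881628660266003}}{2132801343457917} \approx 4.4133$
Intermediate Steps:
$N = \frac{318647594370}{666292203517}$ ($N = 505051 \left(- \frac{1}{2467918}\right) - - \frac{737467}{1079926} = - \frac{505051}{2467918} + \frac{737467}{1079926} = \frac{318647594370}{666292203517} \approx 0.47824$)
$O{\left(W \right)} = 19 + 2 W$
$\sqrt{N + O{\left(\frac{1}{-1474 - 1727} \right)}} = \sqrt{\frac{318647594370}{666292203517} + \left(19 + \frac{2}{-1474 - 1727}\right)} = \sqrt{\frac{318647594370}{666292203517} + \left(19 + \frac{2}{-3201}\right)} = \sqrt{\frac{318647594370}{666292203517} + \left(19 + 2 \left(- \frac{1}{3201}\right)\right)} = \sqrt{\frac{318647594370}{666292203517} + \left(19 - \frac{2}{3201}\right)} = \sqrt{\frac{318647594370}{666292203517} + \frac{60817}{3201}} = \sqrt{\frac{41541883890871759}{2132801343457917}} = \frac{\sqrt{88600585772224087881628660266003}}{2132801343457917}$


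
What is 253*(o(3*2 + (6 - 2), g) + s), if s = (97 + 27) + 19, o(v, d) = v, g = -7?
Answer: 38709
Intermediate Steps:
s = 143 (s = 124 + 19 = 143)
253*(o(3*2 + (6 - 2), g) + s) = 253*((3*2 + (6 - 2)) + 143) = 253*((6 + 4) + 143) = 253*(10 + 143) = 253*153 = 38709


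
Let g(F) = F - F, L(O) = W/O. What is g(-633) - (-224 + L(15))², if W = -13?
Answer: -11377129/225 ≈ -50565.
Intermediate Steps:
L(O) = -13/O
g(F) = 0
g(-633) - (-224 + L(15))² = 0 - (-224 - 13/15)² = 0 - (-3373/15)² = 0 - 1*11377129/225 = 0 - 11377129/225 = -11377129/225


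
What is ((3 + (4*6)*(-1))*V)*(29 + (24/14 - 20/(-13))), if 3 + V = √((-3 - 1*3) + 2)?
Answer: 26415/13 - 17610*I/13 ≈ 2031.9 - 1354.6*I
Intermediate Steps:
V = -3 + 2*I (V = -3 + √((-3 - 1*3) + 2) = -3 + √((-3 - 3) + 2) = -3 + √(-6 + 2) = -3 + √(-4) = -3 + 2*I ≈ -3.0 + 2.0*I)
((3 + (4*6)*(-1))*V)*(29 + (24/14 - 20/(-13))) = ((3 + (4*6)*(-1))*(-3 + 2*I))*(29 + (24/14 - 20/(-13))) = ((3 + 24*(-1))*(-3 + 2*I))*(29 + (24*(1/14) - 20*(-1/13))) = ((3 - 24)*(-3 + 2*I))*(29 + (12/7 + 20/13)) = (-21*(-3 + 2*I))*(29 + 296/91) = (63 - 42*I)*(2935/91) = 26415/13 - 17610*I/13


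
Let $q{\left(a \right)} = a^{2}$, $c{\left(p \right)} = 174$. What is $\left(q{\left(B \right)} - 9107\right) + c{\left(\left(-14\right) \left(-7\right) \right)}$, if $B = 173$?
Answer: $20996$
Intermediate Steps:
$\left(q{\left(B \right)} - 9107\right) + c{\left(\left(-14\right) \left(-7\right) \right)} = \left(173^{2} - 9107\right) + 174 = \left(29929 - 9107\right) + 174 = 20822 + 174 = 20996$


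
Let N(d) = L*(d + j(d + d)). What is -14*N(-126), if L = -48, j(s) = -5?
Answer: -88032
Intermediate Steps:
N(d) = 240 - 48*d (N(d) = -48*(d - 5) = -48*(-5 + d) = 240 - 48*d)
-14*N(-126) = -14*(240 - 48*(-126)) = -14*(240 + 6048) = -14*6288 = -88032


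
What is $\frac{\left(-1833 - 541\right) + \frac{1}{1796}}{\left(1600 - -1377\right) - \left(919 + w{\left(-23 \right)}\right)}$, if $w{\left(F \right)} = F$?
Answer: $- \frac{4263703}{3737476} \approx -1.1408$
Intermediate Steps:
$\frac{\left(-1833 - 541\right) + \frac{1}{1796}}{\left(1600 - -1377\right) - \left(919 + w{\left(-23 \right)}\right)} = \frac{\left(-1833 - 541\right) + \frac{1}{1796}}{\left(1600 - -1377\right) - 896} = \frac{-2374 + \frac{1}{1796}}{\left(1600 + 1377\right) + \left(-919 + 23\right)} = - \frac{4263703}{1796 \left(2977 - 896\right)} = - \frac{4263703}{1796 \cdot 2081} = \left(- \frac{4263703}{1796}\right) \frac{1}{2081} = - \frac{4263703}{3737476}$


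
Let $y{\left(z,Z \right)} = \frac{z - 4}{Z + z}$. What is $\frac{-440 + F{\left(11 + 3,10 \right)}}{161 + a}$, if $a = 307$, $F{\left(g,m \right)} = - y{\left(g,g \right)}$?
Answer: $- \frac{685}{728} \approx -0.94093$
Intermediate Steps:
$y{\left(z,Z \right)} = \frac{-4 + z}{Z + z}$
$F{\left(g,m \right)} = - \frac{-4 + g}{2 g}$ ($F{\left(g,m \right)} = - \frac{-4 + g}{g + g} = - \frac{-4 + g}{2 g}$)
$\frac{-440 + F{\left(11 + 3,10 \right)}}{161 + a} = \frac{-440 + \frac{4 - \left(11 + 3\right)}{2 \left(11 + 3\right)}}{161 + 307} = \frac{-440 + \frac{4 - 14}{2 \cdot 14}}{468} = \left(-440 + \frac{1}{2} \cdot \frac{1}{14} \left(4 - 14\right)\right) \frac{1}{468} = \left(-440 + \frac{1}{2} \cdot \frac{1}{14} \left(-10\right)\right) \frac{1}{468} = \left(-440 - \frac{5}{14}\right) \frac{1}{468} = \left(- \frac{6165}{14}\right) \frac{1}{468} = - \frac{685}{728}$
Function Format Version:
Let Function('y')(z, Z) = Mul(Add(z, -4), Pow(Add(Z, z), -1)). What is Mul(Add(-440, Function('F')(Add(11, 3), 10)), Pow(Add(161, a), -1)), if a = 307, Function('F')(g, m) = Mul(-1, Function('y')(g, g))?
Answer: Rational(-685, 728) ≈ -0.94093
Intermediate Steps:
Function('y')(z, Z) = Mul(Pow(Add(Z, z), -1), Add(-4, z)) (Function('y')(z, Z) = Mul(Add(-4, z), Pow(Add(Z, z), -1)) = Mul(Pow(Add(Z, z), -1), Add(-4, z)))
Function('F')(g, m) = Mul(Rational(-1, 2), Pow(g, -1), Add(-4, g)) (Function('F')(g, m) = Mul(-1, Mul(Pow(Add(g, g), -1), Add(-4, g))) = Mul(-1, Mul(Pow(Mul(2, g), -1), Add(-4, g))) = Mul(-1, Mul(Mul(Rational(1, 2), Pow(g, -1)), Add(-4, g))) = Mul(-1, Mul(Rational(1, 2), Pow(g, -1), Add(-4, g))) = Mul(Rational(-1, 2), Pow(g, -1), Add(-4, g)))
Mul(Add(-440, Function('F')(Add(11, 3), 10)), Pow(Add(161, a), -1)) = Mul(Add(-440, Mul(Rational(1, 2), Pow(Add(11, 3), -1), Add(4, Mul(-1, Add(11, 3))))), Pow(Add(161, 307), -1)) = Mul(Add(-440, Mul(Rational(1, 2), Pow(14, -1), Add(4, Mul(-1, 14)))), Pow(468, -1)) = Mul(Add(-440, Mul(Rational(1, 2), Rational(1, 14), Add(4, -14))), Rational(1, 468)) = Mul(Add(-440, Mul(Rational(1, 2), Rational(1, 14), -10)), Rational(1, 468)) = Mul(Add(-440, Rational(-5, 14)), Rational(1, 468)) = Mul(Rational(-6165, 14), Rational(1, 468)) = Rational(-685, 728)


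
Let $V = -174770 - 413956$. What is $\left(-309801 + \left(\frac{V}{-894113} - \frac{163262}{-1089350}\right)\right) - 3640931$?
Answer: $- \frac{1924010034265314947}{487000998275} \approx -3.9507 \cdot 10^{6}$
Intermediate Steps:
$V = -588726$ ($V = -174770 - 413956 = -588726$)
$\left(-309801 + \left(\frac{V}{-894113} - \frac{163262}{-1089350}\right)\right) - 3640931 = \left(-309801 - \left(- \frac{588726}{894113} - \frac{81631}{544675}\right)\right) - 3640931 = \left(-309801 - - \frac{393651672353}{487000998275}\right) - 3640931 = \left(-309801 + \left(\frac{588726}{894113} + \frac{81631}{544675}\right)\right) - 3640931 = \left(-309801 + \frac{393651672353}{487000998275}\right) - 3640931 = - \frac{150873002614920922}{487000998275} - 3640931 = - \frac{1924010034265314947}{487000998275}$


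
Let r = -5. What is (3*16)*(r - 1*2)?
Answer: -336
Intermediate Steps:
(3*16)*(r - 1*2) = (3*16)*(-5 - 1*2) = 48*(-5 - 2) = 48*(-7) = -336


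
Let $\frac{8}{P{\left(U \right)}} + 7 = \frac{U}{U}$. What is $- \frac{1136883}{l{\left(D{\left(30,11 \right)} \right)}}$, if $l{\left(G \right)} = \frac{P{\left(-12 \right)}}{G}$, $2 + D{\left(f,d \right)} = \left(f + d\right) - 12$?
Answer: $\frac{92087523}{4} \approx 2.3022 \cdot 10^{7}$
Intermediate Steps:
$P{\left(U \right)} = - \frac{4}{3}$ ($P{\left(U \right)} = \frac{8}{-7 + \frac{U}{U}} = \frac{8}{-7 + 1} = \frac{8}{-6} = 8 \left(- \frac{1}{6}\right) = - \frac{4}{3}$)
$D{\left(f,d \right)} = -14 + d + f$ ($D{\left(f,d \right)} = -2 - \left(12 - d - f\right) = -2 + \left(-12 + d + f\right) = -14 + d + f$)
$l{\left(G \right)} = - \frac{4}{3 G}$
$- \frac{1136883}{l{\left(D{\left(30,11 \right)} \right)}} = - \frac{1136883}{\left(- \frac{4}{3}\right) \frac{1}{-14 + 11 + 30}} = - \frac{1136883}{\left(- \frac{4}{3}\right) \frac{1}{27}} = - \frac{1136883}{- \frac{4}{81}} = \left(-1136883\right) \left(- \frac{81}{4}\right) = \frac{92087523}{4}$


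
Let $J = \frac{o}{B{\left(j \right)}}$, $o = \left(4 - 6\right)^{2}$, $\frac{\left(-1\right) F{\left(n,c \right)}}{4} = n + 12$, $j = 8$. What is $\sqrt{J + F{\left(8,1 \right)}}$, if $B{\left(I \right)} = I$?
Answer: $\frac{i \sqrt{318}}{2} \approx 8.9163 i$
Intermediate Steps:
$F{\left(n,c \right)} = -48 - 4 n$ ($F{\left(n,c \right)} = - 4 \left(n + 12\right) = - 4 \left(12 + n\right) = -48 - 4 n$)
$o = 4$ ($o = \left(-2\right)^{2} = 4$)
$J = \frac{1}{2}$ ($J = \frac{4}{8} = 4 \cdot \frac{1}{8} = \frac{1}{2} \approx 0.5$)
$\sqrt{J + F{\left(8,1 \right)}} = \sqrt{\frac{1}{2} - 80} = \sqrt{- \frac{159}{2}} = \frac{i \sqrt{318}}{2}$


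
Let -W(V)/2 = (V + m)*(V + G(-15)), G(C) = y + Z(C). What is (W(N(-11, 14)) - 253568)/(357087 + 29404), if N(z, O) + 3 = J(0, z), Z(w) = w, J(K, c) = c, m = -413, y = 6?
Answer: -39030/55213 ≈ -0.70690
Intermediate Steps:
N(z, O) = -3 + z
G(C) = 6 + C
W(V) = -2*(-413 + V)*(-9 + V) (W(V) = -2*(V - 413)*(V + (6 - 15)) = -2*(-413 + V)*(V - 9) = -2*(-413 + V)*(-9 + V))
(W(N(-11, 14)) - 253568)/(357087 + 29404) = ((-7434 - 2*(-3 - 11)² + 844*(-3 - 11)) - 253568)/(357087 + 29404) = ((-7434 - 2*(-14)² + 844*(-14)) - 253568)/386491 = ((-7434 - 2*196 - 11816) - 253568)*(1/386491) = ((-7434 - 392 - 11816) - 253568)*(1/386491) = (-19642 - 253568)*(1/386491) = -273210*1/386491 = -39030/55213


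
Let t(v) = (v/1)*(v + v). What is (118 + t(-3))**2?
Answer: 18496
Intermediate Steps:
t(v) = 2*v**2 (t(v) = (v*1)*(2*v) = v*(2*v) = 2*v**2)
(118 + t(-3))**2 = (118 + 2*(-3)**2)**2 = (118 + 2*9)**2 = (118 + 18)**2 = 136**2 = 18496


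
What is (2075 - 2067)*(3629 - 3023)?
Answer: 4848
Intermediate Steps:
(2075 - 2067)*(3629 - 3023) = 8*606 = 4848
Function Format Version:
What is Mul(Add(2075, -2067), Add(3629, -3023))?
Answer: 4848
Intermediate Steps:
Mul(Add(2075, -2067), Add(3629, -3023)) = Mul(8, 606) = 4848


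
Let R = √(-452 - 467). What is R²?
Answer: -919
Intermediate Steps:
R = I*√919 (R = √(-919) = I*√919 ≈ 30.315*I)
R² = (I*√919)² = -919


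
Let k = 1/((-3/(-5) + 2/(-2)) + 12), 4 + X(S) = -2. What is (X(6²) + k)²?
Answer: 117649/3364 ≈ 34.973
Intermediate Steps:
X(S) = -6 (X(S) = -4 - 2 = -6)
k = 5/58 (k = 1/((-3*(-⅕) + 2*(-½)) + 12) = 1/((⅗ - 1) + 12) = 1/(-⅖ + 12) = 1/(58/5) = 5/58 ≈ 0.086207)
(X(6²) + k)² = (-6 + 5/58)² = (-343/58)² = 117649/3364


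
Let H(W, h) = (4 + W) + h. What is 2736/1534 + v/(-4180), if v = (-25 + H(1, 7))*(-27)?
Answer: 5449023/3206060 ≈ 1.6996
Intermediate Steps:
H(W, h) = 4 + W + h
v = 351 (v = (-25 + (4 + 1 + 7))*(-27) = (-25 + 12)*(-27) = -13*(-27) = 351)
2736/1534 + v/(-4180) = 2736/1534 + 351/(-4180) = 2736*(1/1534) + 351*(-1/4180) = 1368/767 - 351/4180 = 5449023/3206060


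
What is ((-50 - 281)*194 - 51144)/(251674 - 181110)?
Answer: -57679/35282 ≈ -1.6348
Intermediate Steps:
((-50 - 281)*194 - 51144)/(251674 - 181110) = (-331*194 - 51144)/70564 = (-64214 - 51144)*(1/70564) = -115358*1/70564 = -57679/35282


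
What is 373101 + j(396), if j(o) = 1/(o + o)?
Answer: 295495993/792 ≈ 3.7310e+5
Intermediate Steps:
j(o) = 1/(2*o)
373101 + j(396) = 373101 + (½)/396 = 373101 + (½)*(1/396) = 373101 + 1/792 = 295495993/792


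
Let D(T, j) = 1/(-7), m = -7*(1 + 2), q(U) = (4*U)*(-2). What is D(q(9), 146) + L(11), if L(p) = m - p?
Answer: -225/7 ≈ -32.143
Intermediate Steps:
q(U) = -8*U
m = -21 (m = -7*3 = -21)
D(T, j) = -⅐
L(p) = -21 - p
D(q(9), 146) + L(11) = -⅐ + (-21 - 1*11) = -⅐ + (-21 - 11) = -⅐ - 32 = -225/7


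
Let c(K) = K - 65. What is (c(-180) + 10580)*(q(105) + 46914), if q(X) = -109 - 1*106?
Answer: 482634165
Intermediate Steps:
q(X) = -215 (q(X) = -109 - 106 = -215)
c(K) = -65 + K
(c(-180) + 10580)*(q(105) + 46914) = ((-65 - 180) + 10580)*(-215 + 46914) = (-245 + 10580)*46699 = 10335*46699 = 482634165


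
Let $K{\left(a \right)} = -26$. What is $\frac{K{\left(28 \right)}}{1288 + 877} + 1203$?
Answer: $\frac{2604469}{2165} \approx 1203.0$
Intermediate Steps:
$\frac{K{\left(28 \right)}}{1288 + 877} + 1203 = \frac{1}{1288 + 877} \left(-26\right) + 1203 = \frac{1}{2165} \left(-26\right) + 1203 = - \frac{26}{2165} + 1203 = \frac{2604469}{2165}$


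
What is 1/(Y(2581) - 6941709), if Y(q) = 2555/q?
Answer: -2581/17916548374 ≈ -1.4406e-7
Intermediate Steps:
1/(Y(2581) - 6941709) = 1/(2555/2581 - 6941709) = 1/(-17916548374/2581) = -2581/17916548374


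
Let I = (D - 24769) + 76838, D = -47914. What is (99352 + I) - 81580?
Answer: 21927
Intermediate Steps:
I = 4155 (I = (-47914 - 24769) + 76838 = -72683 + 76838 = 4155)
(99352 + I) - 81580 = (99352 + 4155) - 81580 = 103507 - 81580 = 21927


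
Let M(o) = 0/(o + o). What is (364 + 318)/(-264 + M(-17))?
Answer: -31/12 ≈ -2.5833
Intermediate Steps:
M(o) = 0 (M(o) = 0/((2*o)) = 0*(1/(2*o)) = 0)
(364 + 318)/(-264 + M(-17)) = (364 + 318)/(-264 + 0) = 682/(-264) = 682*(-1/264) = -31/12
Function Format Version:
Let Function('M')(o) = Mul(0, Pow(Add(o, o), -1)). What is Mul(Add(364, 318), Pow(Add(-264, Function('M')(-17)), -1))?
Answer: Rational(-31, 12) ≈ -2.5833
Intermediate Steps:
Function('M')(o) = 0 (Function('M')(o) = Mul(0, Pow(Mul(2, o), -1)) = Mul(0, Mul(Rational(1, 2), Pow(o, -1))) = 0)
Mul(Add(364, 318), Pow(Add(-264, Function('M')(-17)), -1)) = Mul(Add(364, 318), Pow(Add(-264, 0), -1)) = Mul(682, Pow(-264, -1)) = Mul(682, Rational(-1, 264)) = Rational(-31, 12)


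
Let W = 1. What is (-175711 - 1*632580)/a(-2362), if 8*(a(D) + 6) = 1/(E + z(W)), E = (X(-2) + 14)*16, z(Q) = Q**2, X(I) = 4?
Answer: 169888072/1261 ≈ 1.3473e+5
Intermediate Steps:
E = 288 (E = (4 + 14)*16 = 18*16 = 288)
a(D) = -13871/2312 (a(D) = -6 + 1/(8*(288 + 1**2)) = -6 + 1/(8*(288 + 1)) = -6 + (1/8)/289 = -6 + (1/8)*(1/289) = -6 + 1/2312 = -13871/2312)
(-175711 - 1*632580)/a(-2362) = (-175711 - 1*632580)/(-13871/2312) = (-175711 - 632580)*(-2312/13871) = -808291*(-2312/13871) = 169888072/1261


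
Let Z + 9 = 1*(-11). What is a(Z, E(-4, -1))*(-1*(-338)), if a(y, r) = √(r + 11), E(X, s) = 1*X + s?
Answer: 338*√6 ≈ 827.93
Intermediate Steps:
Z = -20 (Z = -9 + 1*(-11) = -9 - 11 = -20)
E(X, s) = X + s
a(y, r) = √(11 + r)
a(Z, E(-4, -1))*(-1*(-338)) = √(11 + (-4 - 1))*(-1*(-338)) = √(11 - 5)*338 = √6*338 = 338*√6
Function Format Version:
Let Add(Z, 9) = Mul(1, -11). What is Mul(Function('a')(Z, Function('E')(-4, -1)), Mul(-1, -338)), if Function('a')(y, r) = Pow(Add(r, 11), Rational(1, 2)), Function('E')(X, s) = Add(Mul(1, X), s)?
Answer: Mul(338, Pow(6, Rational(1, 2))) ≈ 827.93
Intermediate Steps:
Z = -20 (Z = Add(-9, Mul(1, -11)) = Add(-9, -11) = -20)
Function('E')(X, s) = Add(X, s)
Function('a')(y, r) = Pow(Add(11, r), Rational(1, 2))
Mul(Function('a')(Z, Function('E')(-4, -1)), Mul(-1, -338)) = Mul(Pow(Add(11, Add(-4, -1)), Rational(1, 2)), Mul(-1, -338)) = Mul(Pow(Add(11, -5), Rational(1, 2)), 338) = Mul(Pow(6, Rational(1, 2)), 338) = Mul(338, Pow(6, Rational(1, 2)))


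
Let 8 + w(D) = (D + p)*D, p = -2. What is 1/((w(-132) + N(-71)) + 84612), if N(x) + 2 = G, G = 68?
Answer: 1/102358 ≈ 9.7696e-6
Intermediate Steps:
N(x) = 66 (N(x) = -2 + 68 = 66)
w(D) = -8 + D*(-2 + D) (w(D) = -8 + (D - 2)*D = -8 + (-2 + D)*D = -8 + D*(-2 + D))
1/((w(-132) + N(-71)) + 84612) = 1/(((-8 + (-132)² - 2*(-132)) + 66) + 84612) = 1/(((-8 + 17424 + 264) + 66) + 84612) = 1/((17680 + 66) + 84612) = 1/(17746 + 84612) = 1/102358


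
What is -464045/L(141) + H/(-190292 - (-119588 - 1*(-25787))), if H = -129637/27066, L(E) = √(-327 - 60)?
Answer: 129637/2611625406 + 464045*I*√43/129 ≈ 4.9638e-5 + 23589.0*I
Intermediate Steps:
L(E) = 3*I*√43 (L(E) = √(-387) = 3*I*√43)
H = -129637/27066 (H = -129637*1/27066 = -129637/27066 ≈ -4.7897)
-464045/L(141) + H/(-190292 - (-119588 - 1*(-25787))) = -464045*(-I*√43/129) - 129637/(27066*(-190292 - (-119588 - 1*(-25787)))) = -(-464045)*I*√43/129 - 129637/(27066*(-190292 - (-119588 + 25787))) = 464045*I*√43/129 - 129637/(27066*(-190292 - 1*(-93801))) = 464045*I*√43/129 - 129637/(27066*(-190292 + 93801)) = 464045*I*√43/129 - 129637/27066/(-96491) = 464045*I*√43/129 - 129637/27066*(-1/96491) = 464045*I*√43/129 + 129637/2611625406 = 129637/2611625406 + 464045*I*√43/129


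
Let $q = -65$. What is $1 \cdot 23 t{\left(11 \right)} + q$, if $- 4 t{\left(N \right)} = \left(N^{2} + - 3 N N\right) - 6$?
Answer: $1361$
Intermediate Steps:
$t{\left(N \right)} = \frac{3}{2} + \frac{N^{2}}{2}$ ($t{\left(N \right)} = - \frac{\left(N^{2} + - 3 N N\right) - 6}{4} = - \frac{\left(N^{2} - 3 N^{2}\right) - 6}{4} = - \frac{- 2 N^{2} - 6}{4} = - \frac{-6 - 2 N^{2}}{4} = \frac{3}{2} + \frac{N^{2}}{2}$)
$1 \cdot 23 t{\left(11 \right)} + q = 1 \cdot 23 \left(\frac{3}{2} + \frac{11^{2}}{2}\right) - 65 = 23 \left(\frac{3}{2} + \frac{1}{2} \cdot 121\right) - 65 = 23 \left(\frac{3}{2} + \frac{121}{2}\right) - 65 = 23 \cdot 62 - 65 = 1426 - 65 = 1361$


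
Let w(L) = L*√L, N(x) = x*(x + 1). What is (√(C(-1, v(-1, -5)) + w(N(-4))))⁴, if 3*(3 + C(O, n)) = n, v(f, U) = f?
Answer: 15652/9 - 160*√3 ≈ 1462.0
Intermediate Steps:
N(x) = x*(1 + x)
w(L) = L^(3/2)
C(O, n) = -3 + n/3
(√(C(-1, v(-1, -5)) + w(N(-4))))⁴ = (√((-3 + (⅓)*(-1)) + (-4*(1 - 4))^(3/2)))⁴ = (√((-3 - ⅓) + (-4*(-3))^(3/2)))⁴ = (√(-10/3 + 12^(3/2)))⁴ = (√(-10/3 + 24*√3))⁴ = (-10/3 + 24*√3)²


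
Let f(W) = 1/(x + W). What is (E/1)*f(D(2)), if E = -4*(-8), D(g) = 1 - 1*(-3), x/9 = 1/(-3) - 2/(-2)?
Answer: 16/5 ≈ 3.2000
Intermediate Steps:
x = 6 (x = 9*(1/(-3) - 2/(-2)) = 9*(1*(-1/3) - 2*(-1/2)) = 9*(-1/3 + 1) = 9*(2/3) = 6)
D(g) = 4 (D(g) = 1 + 3 = 4)
E = 32
f(W) = 1/(6 + W)
(E/1)*f(D(2)) = (32/1)/(6 + 4) = (1*32)/10 = 32*(1/10) = 16/5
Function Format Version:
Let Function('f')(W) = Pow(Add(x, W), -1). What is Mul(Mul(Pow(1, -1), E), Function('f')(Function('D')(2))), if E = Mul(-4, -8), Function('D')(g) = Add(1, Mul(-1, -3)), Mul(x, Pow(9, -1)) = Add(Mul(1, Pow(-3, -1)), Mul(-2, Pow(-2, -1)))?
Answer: Rational(16, 5) ≈ 3.2000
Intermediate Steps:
x = 6 (x = Mul(9, Add(Mul(1, Pow(-3, -1)), Mul(-2, Pow(-2, -1)))) = Mul(9, Add(Mul(1, Rational(-1, 3)), Mul(-2, Rational(-1, 2)))) = Mul(9, Add(Rational(-1, 3), 1)) = Mul(9, Rational(2, 3)) = 6)
Function('D')(g) = 4 (Function('D')(g) = Add(1, 3) = 4)
E = 32
Function('f')(W) = Pow(Add(6, W), -1)
Mul(Mul(Pow(1, -1), E), Function('f')(Function('D')(2))) = Mul(Mul(Pow(1, -1), 32), Pow(Add(6, 4), -1)) = Mul(Mul(1, 32), Pow(10, -1)) = Mul(32, Rational(1, 10)) = Rational(16, 5)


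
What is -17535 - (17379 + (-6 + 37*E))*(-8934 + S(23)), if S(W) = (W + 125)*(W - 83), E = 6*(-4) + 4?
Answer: 296282727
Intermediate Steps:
E = -20 (E = -24 + 4 = -20)
S(W) = (-83 + W)*(125 + W) (S(W) = (125 + W)*(-83 + W) = (-83 + W)*(125 + W))
-17535 - (17379 + (-6 + 37*E))*(-8934 + S(23)) = -17535 - (17379 + (-6 + 37*(-20)))*(-8934 + (-10375 + 23² + 42*23)) = -17535 - (17379 + (-6 - 740))*(-8934 + (-10375 + 529 + 966)) = -17535 - (17379 - 746)*(-8934 - 8880) = -17535 - 16633*(-17814) = -17535 - 1*(-296300262) = -17535 + 296300262 = 296282727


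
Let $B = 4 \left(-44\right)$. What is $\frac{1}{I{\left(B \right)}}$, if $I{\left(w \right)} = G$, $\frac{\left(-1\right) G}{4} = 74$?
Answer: $- \frac{1}{296} \approx -0.0033784$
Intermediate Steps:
$B = -176$
$G = -296$ ($G = \left(-4\right) 74 = -296$)
$I{\left(w \right)} = -296$
$\frac{1}{I{\left(B \right)}} = \frac{1}{-296} = - \frac{1}{296}$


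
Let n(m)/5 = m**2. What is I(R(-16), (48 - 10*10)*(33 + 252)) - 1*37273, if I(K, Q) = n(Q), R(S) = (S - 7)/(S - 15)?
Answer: 1098124727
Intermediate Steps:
R(S) = (-7 + S)/(-15 + S)
n(m) = 5*m**2
I(K, Q) = 5*Q**2
I(R(-16), (48 - 10*10)*(33 + 252)) - 1*37273 = 5*((48 - 10*10)*(33 + 252))**2 - 1*37273 = 5*((48 - 100)*285)**2 - 37273 = 5*(-52*285)**2 - 37273 = 5*(-14820)**2 - 37273 = 5*219632400 - 37273 = 1098162000 - 37273 = 1098124727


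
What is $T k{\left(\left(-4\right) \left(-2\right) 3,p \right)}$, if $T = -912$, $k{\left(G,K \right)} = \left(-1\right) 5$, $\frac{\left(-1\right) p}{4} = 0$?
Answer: $4560$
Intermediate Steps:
$p = 0$ ($p = \left(-4\right) 0 = 0$)
$k{\left(G,K \right)} = -5$
$T k{\left(\left(-4\right) \left(-2\right) 3,p \right)} = \left(-912\right) \left(-5\right) = 4560$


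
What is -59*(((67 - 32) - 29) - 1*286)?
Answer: 16520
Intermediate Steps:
-59*(((67 - 32) - 29) - 1*286) = -59*((35 - 29) - 286) = -59*(6 - 286) = -59*(-280) = 16520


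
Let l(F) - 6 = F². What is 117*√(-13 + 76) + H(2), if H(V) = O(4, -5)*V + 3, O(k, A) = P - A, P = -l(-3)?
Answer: -17 + 351*√7 ≈ 911.66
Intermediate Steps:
l(F) = 6 + F²
P = -15 (P = -(6 + (-3)²) = -(6 + 9) = -1*15 = -15)
O(k, A) = -15 - A
H(V) = 3 - 10*V (H(V) = (-15 - 1*(-5))*V + 3 = (-15 + 5)*V + 3 = -10*V + 3 = 3 - 10*V)
117*√(-13 + 76) + H(2) = 117*√(-13 + 76) + (3 - 10*2) = 117*√63 + (3 - 20) = 117*(3*√7) - 17 = 351*√7 - 17 = -17 + 351*√7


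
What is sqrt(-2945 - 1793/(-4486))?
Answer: I*sqrt(59257713822)/4486 ≈ 54.264*I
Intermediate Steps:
sqrt(-2945 - 1793/(-4486)) = sqrt(-2945 - 1793*(-1/4486)) = sqrt(-2945 + 1793/4486) = sqrt(-13209477/4486) = I*sqrt(59257713822)/4486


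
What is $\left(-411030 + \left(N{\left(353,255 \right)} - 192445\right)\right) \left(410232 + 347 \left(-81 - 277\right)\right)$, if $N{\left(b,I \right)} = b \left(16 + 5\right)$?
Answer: $-170477308372$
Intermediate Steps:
$N{\left(b,I \right)} = 21 b$ ($N{\left(b,I \right)} = b 21 = 21 b$)
$\left(-411030 + \left(N{\left(353,255 \right)} - 192445\right)\right) \left(410232 + 347 \left(-81 - 277\right)\right) = \left(-411030 + \left(21 \cdot 353 - 192445\right)\right) \left(410232 + 347 \left(-81 - 277\right)\right) = \left(-411030 + \left(7413 - 192445\right)\right) \left(410232 + 347 \left(-358\right)\right) = \left(-411030 - 185032\right) \left(410232 - 124226\right) = \left(-596062\right) 286006 = -170477308372$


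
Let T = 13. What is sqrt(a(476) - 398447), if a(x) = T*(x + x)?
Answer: 7*I*sqrt(7879) ≈ 621.35*I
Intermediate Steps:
a(x) = 26*x (a(x) = 13*(x + x) = 13*(2*x) = 26*x)
sqrt(a(476) - 398447) = sqrt(26*476 - 398447) = sqrt(12376 - 398447) = sqrt(-386071) = 7*I*sqrt(7879)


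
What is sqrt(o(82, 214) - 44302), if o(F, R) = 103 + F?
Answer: I*sqrt(44117) ≈ 210.04*I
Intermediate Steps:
sqrt(o(82, 214) - 44302) = sqrt((103 + 82) - 44302) = sqrt(185 - 44302) = sqrt(-44117) = I*sqrt(44117)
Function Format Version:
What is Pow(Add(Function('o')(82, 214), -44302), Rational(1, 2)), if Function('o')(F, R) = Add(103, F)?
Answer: Mul(I, Pow(44117, Rational(1, 2))) ≈ Mul(210.04, I)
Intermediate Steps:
Pow(Add(Function('o')(82, 214), -44302), Rational(1, 2)) = Pow(Add(Add(103, 82), -44302), Rational(1, 2)) = Pow(Add(185, -44302), Rational(1, 2)) = Pow(-44117, Rational(1, 2)) = Mul(I, Pow(44117, Rational(1, 2)))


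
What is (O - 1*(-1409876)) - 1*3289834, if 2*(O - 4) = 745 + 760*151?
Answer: -3644403/2 ≈ -1.8222e+6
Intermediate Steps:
O = 115513/2 (O = 4 + (745 + 760*151)/2 = 4 + (745 + 114760)/2 = 4 + (1/2)*115505 = 4 + 115505/2 = 115513/2 ≈ 57757.)
(O - 1*(-1409876)) - 1*3289834 = (115513/2 - 1*(-1409876)) - 1*3289834 = (115513/2 + 1409876) - 3289834 = 2935265/2 - 3289834 = -3644403/2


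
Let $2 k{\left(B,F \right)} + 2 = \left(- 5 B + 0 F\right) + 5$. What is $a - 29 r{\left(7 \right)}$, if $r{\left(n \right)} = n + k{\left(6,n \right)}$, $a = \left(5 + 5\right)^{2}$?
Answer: $\frac{577}{2} \approx 288.5$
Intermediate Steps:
$k{\left(B,F \right)} = \frac{3}{2} - \frac{5 B}{2}$ ($k{\left(B,F \right)} = -1 + \frac{\left(- 5 B + 0 F\right) + 5}{2} = -1 + \frac{\left(- 5 B + 0\right) + 5}{2} = -1 + \frac{- 5 B + 5}{2} = -1 + \frac{5 - 5 B}{2} = -1 - \left(- \frac{5}{2} + \frac{5 B}{2}\right) = \frac{3}{2} - \frac{5 B}{2}$)
$a = 100$ ($a = 10^{2} = 100$)
$r{\left(n \right)} = - \frac{27}{2} + n$ ($r{\left(n \right)} = n + \left(\frac{3}{2} - 15\right) = n - \frac{27}{2} = - \frac{27}{2} + n$)
$a - 29 r{\left(7 \right)} = 100 - 29 \left(- \frac{27}{2} + 7\right) = 100 - - \frac{377}{2} = 100 + \frac{377}{2} = \frac{577}{2}$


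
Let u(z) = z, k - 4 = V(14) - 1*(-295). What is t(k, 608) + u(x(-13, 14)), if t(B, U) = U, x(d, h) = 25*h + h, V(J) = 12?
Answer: 972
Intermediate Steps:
x(d, h) = 26*h
k = 311 (k = 4 + (12 - 1*(-295)) = 4 + (12 + 295) = 4 + 307 = 311)
t(k, 608) + u(x(-13, 14)) = 608 + 26*14 = 608 + 364 = 972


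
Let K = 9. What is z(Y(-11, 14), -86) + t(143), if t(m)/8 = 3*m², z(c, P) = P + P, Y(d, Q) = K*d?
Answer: 490604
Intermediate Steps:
Y(d, Q) = 9*d
z(c, P) = 2*P
t(m) = 24*m² (t(m) = 8*(3*m²) = 24*m²)
z(Y(-11, 14), -86) + t(143) = 2*(-86) + 24*143² = -172 + 24*20449 = -172 + 490776 = 490604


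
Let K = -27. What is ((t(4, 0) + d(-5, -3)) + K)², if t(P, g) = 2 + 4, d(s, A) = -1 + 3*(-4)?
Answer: 1156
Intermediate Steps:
d(s, A) = -13 (d(s, A) = -1 - 12 = -13)
t(P, g) = 6
((t(4, 0) + d(-5, -3)) + K)² = ((6 - 13) - 27)² = (-7 - 27)² = (-34)² = 1156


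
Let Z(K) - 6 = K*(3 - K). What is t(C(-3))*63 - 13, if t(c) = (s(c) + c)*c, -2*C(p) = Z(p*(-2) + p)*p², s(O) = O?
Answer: 91841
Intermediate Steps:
Z(K) = 6 + K*(3 - K)
C(p) = -p²*(6 - p² - 3*p)/2 (C(p) = -(6 - (p*(-2) + p)² + 3*(p*(-2) + p))*p²/2 = -(6 - (-2*p + p)² + 3*(-2*p + p))*p²/2 = -(6 - (-p)² + 3*(-p))*p²/2 = -(6 - p² - 3*p)*p²/2 = -p²*(6 - p² - 3*p)/2)
t(c) = 2*c² (t(c) = (c + c)*c = (2*c)*c = 2*c²)
t(C(-3))*63 - 13 = (2*((½)*(-3)²*(-6 + (-3)² + 3*(-3)))²)*63 - 13 = (2*((½)*9*(-6 + 9 - 9))²)*63 - 13 = (2*((½)*9*(-6))²)*63 - 13 = (2*(-27)²)*63 - 13 = (2*729)*63 - 13 = 1458*63 - 13 = 91854 - 13 = 91841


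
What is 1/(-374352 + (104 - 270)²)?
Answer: -1/346796 ≈ -2.8835e-6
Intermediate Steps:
1/(-374352 + (104 - 270)²) = 1/(-374352 + (-166)²) = 1/(-374352 + 27556) = 1/(-346796) = -1/346796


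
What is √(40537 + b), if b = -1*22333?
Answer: 2*√4551 ≈ 134.92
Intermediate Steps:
b = -22333
√(40537 + b) = √(40537 - 22333) = √18204 = 2*√4551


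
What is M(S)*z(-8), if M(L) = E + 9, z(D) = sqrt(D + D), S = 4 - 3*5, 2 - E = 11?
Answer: 0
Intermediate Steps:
E = -9 (E = 2 - 1*11 = 2 - 11 = -9)
S = -11 (S = 4 - 15 = -11)
z(D) = sqrt(2)*sqrt(D) (z(D) = sqrt(2*D) = sqrt(2)*sqrt(D))
M(L) = 0 (M(L) = -9 + 9 = 0)
M(S)*z(-8) = 0*(sqrt(2)*sqrt(-8)) = 0*(sqrt(2)*(2*I*sqrt(2))) = 0*(4*I) = 0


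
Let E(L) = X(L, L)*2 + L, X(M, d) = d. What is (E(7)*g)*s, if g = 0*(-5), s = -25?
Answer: 0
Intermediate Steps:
E(L) = 3*L (E(L) = L*2 + L = 2*L + L = 3*L)
g = 0
(E(7)*g)*s = ((3*7)*0)*(-25) = (21*0)*(-25) = 0*(-25) = 0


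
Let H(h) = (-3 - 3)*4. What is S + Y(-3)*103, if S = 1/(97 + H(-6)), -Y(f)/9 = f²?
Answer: -609038/73 ≈ -8343.0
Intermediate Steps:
H(h) = -24 (H(h) = -6*4 = -24)
Y(f) = -9*f²
S = 1/73 (S = 1/(97 - 24) = 1/73 ≈ 0.013699)
S + Y(-3)*103 = 1/73 - 9*(-3)²*103 = 1/73 - 9*9*103 = 1/73 - 81*103 = 1/73 - 8343 = -609038/73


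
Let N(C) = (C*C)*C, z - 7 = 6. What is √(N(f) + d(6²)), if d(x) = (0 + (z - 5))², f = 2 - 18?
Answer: 24*I*√7 ≈ 63.498*I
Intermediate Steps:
z = 13 (z = 7 + 6 = 13)
f = -16
d(x) = 64 (d(x) = (0 + (13 - 5))² = (0 + 8)² = 8² = 64)
N(C) = C³ (N(C) = C²*C = C³)
√(N(f) + d(6²)) = √((-16)³ + 64) = √(-4096 + 64) = √(-4032) = 24*I*√7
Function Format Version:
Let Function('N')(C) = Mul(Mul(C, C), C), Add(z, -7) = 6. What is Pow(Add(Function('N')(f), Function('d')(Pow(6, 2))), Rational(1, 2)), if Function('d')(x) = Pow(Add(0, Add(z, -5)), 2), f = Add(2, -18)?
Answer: Mul(24, I, Pow(7, Rational(1, 2))) ≈ Mul(63.498, I)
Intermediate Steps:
z = 13 (z = Add(7, 6) = 13)
f = -16
Function('d')(x) = 64 (Function('d')(x) = Pow(Add(0, Add(13, -5)), 2) = Pow(Add(0, 8), 2) = Pow(8, 2) = 64)
Function('N')(C) = Pow(C, 3) (Function('N')(C) = Mul(Pow(C, 2), C) = Pow(C, 3))
Pow(Add(Function('N')(f), Function('d')(Pow(6, 2))), Rational(1, 2)) = Pow(Add(Pow(-16, 3), 64), Rational(1, 2)) = Pow(Add(-4096, 64), Rational(1, 2)) = Pow(-4032, Rational(1, 2)) = Mul(24, I, Pow(7, Rational(1, 2)))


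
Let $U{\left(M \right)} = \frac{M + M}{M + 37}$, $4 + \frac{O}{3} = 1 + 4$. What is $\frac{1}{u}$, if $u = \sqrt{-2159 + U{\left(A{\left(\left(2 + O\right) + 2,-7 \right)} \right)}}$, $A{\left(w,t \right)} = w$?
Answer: $- \frac{i \sqrt{1044802}}{47491} \approx - 0.021523 i$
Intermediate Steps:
$O = 3$ ($O = -12 + 3 \left(1 + 4\right) = -12 + 3 \cdot 5 = -12 + 15 = 3$)
$U{\left(M \right)} = \frac{2 M}{37 + M}$
$u = \frac{i \sqrt{1044802}}{22}$ ($u = \sqrt{-2159 + \frac{2 \left(\left(2 + 3\right) + 2\right)}{37 + \left(\left(2 + 3\right) + 2\right)}} = \sqrt{-2159 + \frac{2 \left(5 + 2\right)}{37 + \left(5 + 2\right)}} = \sqrt{-2159 + 2 \cdot 7 \frac{1}{37 + 7}} = \sqrt{-2159 + 2 \cdot 7 \cdot \frac{1}{44}} = \sqrt{-2159 + \frac{7}{22}} = \sqrt{- \frac{47491}{22}} = \frac{i \sqrt{1044802}}{22} \approx 46.462 i$)
$\frac{1}{u} = \frac{1}{\frac{1}{22} i \sqrt{1044802}} = - \frac{i \sqrt{1044802}}{47491}$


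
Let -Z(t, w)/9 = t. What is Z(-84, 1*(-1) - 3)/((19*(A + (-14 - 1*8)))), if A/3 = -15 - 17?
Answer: -378/1121 ≈ -0.33720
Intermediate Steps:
Z(t, w) = -9*t
A = -96 (A = 3*(-15 - 17) = 3*(-32) = -96)
Z(-84, 1*(-1) - 3)/((19*(A + (-14 - 1*8)))) = (-9*(-84))/((19*(-96 + (-14 - 1*8)))) = 756/((19*(-96 + (-14 - 8)))) = 756/((19*(-96 - 22))) = 756/((19*(-118))) = 756/(-2242) = 756*(-1/2242) = -378/1121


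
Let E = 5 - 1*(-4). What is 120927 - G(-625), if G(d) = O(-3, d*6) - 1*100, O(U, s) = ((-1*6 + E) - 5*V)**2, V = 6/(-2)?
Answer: 120703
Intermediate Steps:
E = 9 (E = 5 + 4 = 9)
V = -3 (V = 6*(-1/2) = -3)
O(U, s) = 324 (O(U, s) = ((-1*6 + 9) - 5*(-3))**2 = ((-6 + 9) + 15)**2 = (3 + 15)**2 = 18**2 = 324)
G(d) = 224 (G(d) = 324 - 1*100 = 324 - 100 = 224)
120927 - G(-625) = 120927 - 1*224 = 120927 - 224 = 120703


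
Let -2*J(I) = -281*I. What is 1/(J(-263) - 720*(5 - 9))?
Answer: -2/68143 ≈ -2.9350e-5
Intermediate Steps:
J(I) = 281*I/2 (J(I) = -(-281)*I/2 = 281*I/2)
1/(J(-263) - 720*(5 - 9)) = 1/((281/2)*(-263) - 720*(5 - 9)) = 1/(-73903/2 - 720*(-4)) = 1/(-73903/2 - 80*(-36)) = 1/(-73903/2 + 2880) = 1/(-68143/2) = -2/68143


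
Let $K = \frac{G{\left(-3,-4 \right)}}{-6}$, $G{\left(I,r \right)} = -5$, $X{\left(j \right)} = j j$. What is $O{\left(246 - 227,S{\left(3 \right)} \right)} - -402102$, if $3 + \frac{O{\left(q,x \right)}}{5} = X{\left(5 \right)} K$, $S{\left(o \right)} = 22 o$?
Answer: $\frac{2413147}{6} \approx 4.0219 \cdot 10^{5}$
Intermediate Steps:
$X{\left(j \right)} = j^{2}$
$K = \frac{5}{6}$ ($K = - \frac{5}{-6} = \left(-5\right) \left(- \frac{1}{6}\right) = \frac{5}{6} \approx 0.83333$)
$O{\left(q,x \right)} = \frac{535}{6}$ ($O{\left(q,x \right)} = -15 + 5 \cdot 5^{2} \cdot \frac{5}{6} = -15 + 5 \cdot 25 \cdot \frac{5}{6} = -15 + 5 \cdot \frac{125}{6} = -15 + \frac{625}{6} = \frac{535}{6}$)
$O{\left(246 - 227,S{\left(3 \right)} \right)} - -402102 = \frac{535}{6} - -402102 = \frac{535}{6} + 402102 = \frac{2413147}{6}$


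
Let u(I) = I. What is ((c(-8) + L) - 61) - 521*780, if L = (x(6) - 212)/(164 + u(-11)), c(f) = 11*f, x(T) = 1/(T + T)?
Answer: -746389787/1836 ≈ -4.0653e+5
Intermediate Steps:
x(T) = 1/(2*T)
L = -2543/1836 (L = ((½)/6 - 212)/(164 - 11) = ((½)*(⅙) - 212)/153 = (1/12 - 212)*(1/153) = -2543/12*1/153 = -2543/1836 ≈ -1.3851)
((c(-8) + L) - 61) - 521*780 = ((11*(-8) - 2543/1836) - 61) - 521*780 = ((-88 - 2543/1836) - 61) - 406380 = (-164111/1836 - 61) - 406380 = -276107/1836 - 406380 = -746389787/1836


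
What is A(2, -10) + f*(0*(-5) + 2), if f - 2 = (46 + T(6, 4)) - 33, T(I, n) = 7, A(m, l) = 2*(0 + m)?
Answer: 48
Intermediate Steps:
A(m, l) = 2*m
f = 22 (f = 2 + ((46 + 7) - 33) = 2 + (53 - 33) = 2 + 20 = 22)
A(2, -10) + f*(0*(-5) + 2) = 2*2 + 22*(0*(-5) + 2) = 4 + 22*(0 + 2) = 4 + 22*2 = 4 + 44 = 48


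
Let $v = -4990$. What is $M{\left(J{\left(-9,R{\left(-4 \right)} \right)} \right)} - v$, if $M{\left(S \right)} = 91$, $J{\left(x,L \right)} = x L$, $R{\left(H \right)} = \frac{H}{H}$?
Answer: $5081$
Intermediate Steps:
$R{\left(H \right)} = 1$
$J{\left(x,L \right)} = L x$
$M{\left(J{\left(-9,R{\left(-4 \right)} \right)} \right)} - v = 91 - -4990 = 91 + 4990 = 5081$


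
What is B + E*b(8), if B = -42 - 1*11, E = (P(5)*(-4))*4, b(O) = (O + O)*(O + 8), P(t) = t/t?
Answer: -4149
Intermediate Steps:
P(t) = 1
b(O) = 2*O*(8 + O) (b(O) = (2*O)*(8 + O) = 2*O*(8 + O))
E = -16 (E = (1*(-4))*4 = -4*4 = -16)
B = -53 (B = -42 - 11 = -53)
B + E*b(8) = -53 - 32*8*(8 + 8) = -53 - 32*8*16 = -53 - 16*256 = -53 - 4096 = -4149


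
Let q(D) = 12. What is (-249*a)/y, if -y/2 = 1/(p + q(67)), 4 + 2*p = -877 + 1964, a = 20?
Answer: 1378215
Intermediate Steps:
p = 1083/2 (p = -2 + (-877 + 1964)/2 = -2 + (1/2)*1087 = -2 + 1087/2 = 1083/2 ≈ 541.50)
y = -4/1107 (y = -2/(1083/2 + 12) = -2/1107/2 = -2*2/1107 = -4/1107 ≈ -0.0036134)
(-249*a)/y = (-249*20)/(-4/1107) = -4980*(-1107/4) = 1378215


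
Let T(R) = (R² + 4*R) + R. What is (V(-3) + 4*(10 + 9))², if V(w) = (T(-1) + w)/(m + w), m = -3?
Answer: 214369/36 ≈ 5954.7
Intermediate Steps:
T(R) = R² + 5*R
V(w) = (-4 + w)/(-3 + w) (V(w) = (-(5 - 1) + w)/(-3 + w) = (-1*4 + w)/(-3 + w) = (-4 + w)/(-3 + w))
(V(-3) + 4*(10 + 9))² = ((-4 - 3)/(-3 - 3) + 4*(10 + 9))² = (-7/(-6) + 4*19)² = (-⅙*(-7) + 76)² = (7/6 + 76)² = (463/6)² = 214369/36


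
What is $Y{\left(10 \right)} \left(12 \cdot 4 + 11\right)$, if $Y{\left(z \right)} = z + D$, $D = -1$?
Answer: $531$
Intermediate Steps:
$Y{\left(z \right)} = -1 + z$ ($Y{\left(z \right)} = z - 1 = -1 + z$)
$Y{\left(10 \right)} \left(12 \cdot 4 + 11\right) = \left(-1 + 10\right) \left(12 \cdot 4 + 11\right) = 9 \left(48 + 11\right) = 9 \cdot 59 = 531$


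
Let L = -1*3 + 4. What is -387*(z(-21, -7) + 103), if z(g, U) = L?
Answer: -40248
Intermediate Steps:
L = 1 (L = -3 + 4 = 1)
z(g, U) = 1
-387*(z(-21, -7) + 103) = -387*(1 + 103) = -387*104 = -40248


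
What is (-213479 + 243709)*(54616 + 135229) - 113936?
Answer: 5738900414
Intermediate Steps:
(-213479 + 243709)*(54616 + 135229) - 113936 = 30230*189845 - 113936 = 5739014350 - 113936 = 5738900414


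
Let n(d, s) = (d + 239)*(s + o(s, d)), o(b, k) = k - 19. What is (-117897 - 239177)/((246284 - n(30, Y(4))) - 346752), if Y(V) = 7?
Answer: 178537/52655 ≈ 3.3907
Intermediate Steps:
o(b, k) = -19 + k
n(d, s) = (239 + d)*(-19 + d + s) (n(d, s) = (d + 239)*(s + (-19 + d)) = (239 + d)*(-19 + d + s))
(-117897 - 239177)/((246284 - n(30, Y(4))) - 346752) = (-117897 - 239177)/((246284 - (-4541 + 30² + 220*30 + 239*7 + 30*7)) - 346752) = -357074/((246284 - (-4541 + 900 + 6600 + 1673 + 210)) - 346752) = -357074/((246284 - 1*4842) - 346752) = -357074/((246284 - 4842) - 346752) = -357074/(241442 - 346752) = -357074/(-105310) = -357074*(-1/105310) = 178537/52655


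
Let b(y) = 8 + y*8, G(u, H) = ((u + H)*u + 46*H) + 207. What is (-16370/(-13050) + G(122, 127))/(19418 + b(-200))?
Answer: 23769436/11631465 ≈ 2.0435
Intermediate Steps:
G(u, H) = 207 + 46*H + u*(H + u) (G(u, H) = ((H + u)*u + 46*H) + 207 = (u*(H + u) + 46*H) + 207 = (46*H + u*(H + u)) + 207 = 207 + 46*H + u*(H + u))
b(y) = 8 + 8*y
(-16370/(-13050) + G(122, 127))/(19418 + b(-200)) = (-16370/(-13050) + (207 + 122² + 46*127 + 127*122))/(19418 + (8 + 8*(-200))) = (-16370*(-1/13050) + (207 + 14884 + 5842 + 15494))/(19418 + (8 - 1600)) = (1637/1305 + 36427)/(19418 - 1592) = (47538872/1305)/17826 = (47538872/1305)*(1/17826) = 23769436/11631465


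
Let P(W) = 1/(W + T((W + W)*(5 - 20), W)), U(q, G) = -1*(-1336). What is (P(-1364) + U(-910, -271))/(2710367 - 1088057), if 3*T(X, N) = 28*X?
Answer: 508422817/617379804360 ≈ 0.00082352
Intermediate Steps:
U(q, G) = 1336
T(X, N) = 28*X/3 (T(X, N) = (28*X)/3 = 28*X/3)
P(W) = -1/(279*W) (P(W) = 1/(W + 28*((W + W)*(5 - 20))/3) = 1/(W + 28*((2*W)*(-15))/3) = 1/(W + 28*(-30*W)/3) = 1/(W - 280*W) = 1/(-279*W) = -1/(279*W))
(P(-1364) + U(-910, -271))/(2710367 - 1088057) = (-1/279/(-1364) + 1336)/(2710367 - 1088057) = (-1/279*(-1/1364) + 1336)/1622310 = (1/380556 + 1336)*(1/1622310) = (508422817/380556)*(1/1622310) = 508422817/617379804360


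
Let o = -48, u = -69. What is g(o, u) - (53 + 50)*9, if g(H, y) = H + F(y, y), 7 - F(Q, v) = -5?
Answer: -963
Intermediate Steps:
F(Q, v) = 12 (F(Q, v) = 7 - 1*(-5) = 7 + 5 = 12)
g(H, y) = 12 + H (g(H, y) = H + 12 = 12 + H)
g(o, u) - (53 + 50)*9 = (12 - 48) - (53 + 50)*9 = -36 - 103*9 = -36 - 1*927 = -36 - 927 = -963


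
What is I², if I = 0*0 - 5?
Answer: 25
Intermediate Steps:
I = -5 (I = 0 - 5 = -5)
I² = (-5)² = 25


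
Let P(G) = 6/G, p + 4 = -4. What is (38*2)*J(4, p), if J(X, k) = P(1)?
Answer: 456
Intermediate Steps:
p = -8 (p = -4 - 4 = -8)
J(X, k) = 6 (J(X, k) = 6/1 = 6*1 = 6)
(38*2)*J(4, p) = (38*2)*6 = 76*6 = 456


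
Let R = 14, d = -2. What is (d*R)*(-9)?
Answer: 252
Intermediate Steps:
(d*R)*(-9) = -2*14*(-9) = -28*(-9) = 252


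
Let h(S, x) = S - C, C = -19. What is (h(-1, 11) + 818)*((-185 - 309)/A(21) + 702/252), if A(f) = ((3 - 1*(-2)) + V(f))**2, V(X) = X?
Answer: 156332/91 ≈ 1717.9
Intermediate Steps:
h(S, x) = 19 + S (h(S, x) = S - 1*(-19) = S + 19 = 19 + S)
A(f) = (5 + f)**2 (A(f) = ((3 - 1*(-2)) + f)**2 = ((3 + 2) + f)**2 = (5 + f)**2)
(h(-1, 11) + 818)*((-185 - 309)/A(21) + 702/252) = ((19 - 1) + 818)*((-185 - 309)/((5 + 21)**2) + 702/252) = (18 + 818)*(-494/(26**2) + 702*(1/252)) = 836*(-494/676 + 39/14) = 836*(-494*1/676 + 39/14) = 836*(-19/26 + 39/14) = 836*(187/91) = 156332/91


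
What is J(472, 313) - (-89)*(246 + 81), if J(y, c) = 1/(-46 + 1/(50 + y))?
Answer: 698791611/24011 ≈ 29103.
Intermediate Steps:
J(472, 313) - (-89)*(246 + 81) = (-50 - 1*472)/(2299 + 46*472) - (-89)*(246 + 81) = (-50 - 472)/(2299 + 21712) - (-89)*327 = -522/24011 - 1*(-29103) = (1/24011)*(-522) + 29103 = -522/24011 + 29103 = 698791611/24011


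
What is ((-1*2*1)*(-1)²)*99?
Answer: -198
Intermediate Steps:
((-1*2*1)*(-1)²)*99 = (-2*1*1)*99 = -2*1*99 = -2*99 = -198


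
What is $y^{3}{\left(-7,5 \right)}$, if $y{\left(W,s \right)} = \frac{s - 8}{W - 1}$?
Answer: $\frac{27}{512} \approx 0.052734$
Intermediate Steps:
$y{\left(W,s \right)} = \frac{-8 + s}{-1 + W}$
$y^{3}{\left(-7,5 \right)} = \left(\frac{-8 + 5}{-1 - 7}\right)^{3} = \left(\frac{1}{-8} \left(-3\right)\right)^{3} = \left(\left(- \frac{1}{8}\right) \left(-3\right)\right)^{3} = \left(\frac{3}{8}\right)^{3} = \frac{27}{512}$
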